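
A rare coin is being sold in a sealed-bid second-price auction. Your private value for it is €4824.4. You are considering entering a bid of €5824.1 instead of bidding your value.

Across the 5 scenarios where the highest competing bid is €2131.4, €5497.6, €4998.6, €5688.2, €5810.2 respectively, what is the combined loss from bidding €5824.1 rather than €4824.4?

€2697

The deviation costs you only when the competing bid falls strictly between €4824.4 and €5824.1; elsewhere both bids give the same outcome.
€2131.4: outcomes coincide → loss €0.
€5497.6: truthful payoff €0, deviation payoff −€673.2 → loss €673.2.
€4998.6: truthful payoff €0, deviation payoff −€174.2 → loss €174.2.
€5688.2: truthful payoff €0, deviation payoff −€863.8 → loss €863.8.
€5810.2: truthful payoff €0, deviation payoff −€985.8 → loss €985.8.
Total loss = €673.2 + €174.2 + €863.8 + €985.8 = €2697.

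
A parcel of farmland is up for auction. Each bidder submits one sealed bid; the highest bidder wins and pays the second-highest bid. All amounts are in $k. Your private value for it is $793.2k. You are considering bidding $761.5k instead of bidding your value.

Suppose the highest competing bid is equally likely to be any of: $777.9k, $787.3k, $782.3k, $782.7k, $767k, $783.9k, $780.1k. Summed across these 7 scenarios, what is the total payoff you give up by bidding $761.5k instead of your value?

$91.2k

The deviation costs you only when the competing bid falls strictly between $761.5k and $793.2k; elsewhere both bids give the same outcome.
$777.9k: truthful payoff $15.3k, deviation payoff $0k → loss $15.3k.
$787.3k: truthful payoff $5.9k, deviation payoff $0k → loss $5.9k.
$782.3k: truthful payoff $10.9k, deviation payoff $0k → loss $10.9k.
$782.7k: truthful payoff $10.5k, deviation payoff $0k → loss $10.5k.
$767k: truthful payoff $26.2k, deviation payoff $0k → loss $26.2k.
$783.9k: truthful payoff $9.3k, deviation payoff $0k → loss $9.3k.
$780.1k: truthful payoff $13.1k, deviation payoff $0k → loss $13.1k.
Total loss = $15.3k + $5.9k + $10.9k + $10.5k + $26.2k + $9.3k + $13.1k = $91.2k.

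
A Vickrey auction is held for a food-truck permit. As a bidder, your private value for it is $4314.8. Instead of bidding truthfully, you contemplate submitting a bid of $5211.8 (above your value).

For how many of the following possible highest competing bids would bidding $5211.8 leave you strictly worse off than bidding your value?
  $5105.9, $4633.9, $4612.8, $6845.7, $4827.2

4

The deviation hurts exactly when the highest competing bid lies strictly between $4314.8 and $5211.8 — overbidding then wins at a price above your value.
$5105.9: inside the interval → strictly worse (loss $791.1).
$4633.9: inside the interval → strictly worse (loss $319.1).
$4612.8: inside the interval → strictly worse (loss $298).
$6845.7: above both → same outcome either way.
$4827.2: inside the interval → strictly worse (loss $512.4).
Count: 4.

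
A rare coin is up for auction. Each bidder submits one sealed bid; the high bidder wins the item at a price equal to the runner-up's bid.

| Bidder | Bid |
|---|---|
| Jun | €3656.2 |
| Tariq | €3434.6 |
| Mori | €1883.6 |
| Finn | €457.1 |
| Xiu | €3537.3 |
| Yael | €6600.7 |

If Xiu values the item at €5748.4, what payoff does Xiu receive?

Highest bid: Yael at €6600.7, so Yael wins.
Second-highest bid: Jun at €3656.2 — that is the price the winner pays.
Xiu did not win, so Xiu pays nothing and receives nothing: payoff €0.

€0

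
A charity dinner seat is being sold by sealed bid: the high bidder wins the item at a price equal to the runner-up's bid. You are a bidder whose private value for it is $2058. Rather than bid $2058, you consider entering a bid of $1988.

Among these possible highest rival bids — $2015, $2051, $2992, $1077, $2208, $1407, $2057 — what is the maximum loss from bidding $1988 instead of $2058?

$43

$2015: truthful gives $43, deviation gives $0 → loss $43.
$2051: truthful gives $7, deviation gives $0 → loss $7.
$2992: same outcome either way → loss $0.
$1077: same outcome either way → loss $0.
$2208: same outcome either way → loss $0.
$1407: same outcome either way → loss $0.
$2057: truthful gives $1, deviation gives $0 → loss $1.
Maximum loss: $43.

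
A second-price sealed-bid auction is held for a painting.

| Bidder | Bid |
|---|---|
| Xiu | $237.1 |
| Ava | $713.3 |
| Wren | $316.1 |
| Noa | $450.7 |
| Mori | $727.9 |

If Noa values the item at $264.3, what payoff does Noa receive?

$0

Highest bid: Mori at $727.9, so Mori wins.
Second-highest bid: Ava at $713.3 — that is the price the winner pays.
Noa did not win, so Noa pays nothing and receives nothing: payoff $0.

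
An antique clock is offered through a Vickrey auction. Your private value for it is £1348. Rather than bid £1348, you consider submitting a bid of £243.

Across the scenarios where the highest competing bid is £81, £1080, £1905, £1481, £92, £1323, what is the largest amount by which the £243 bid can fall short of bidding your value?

£81: same outcome either way → loss £0.
£1080: truthful gives £268, deviation gives £0 → loss £268.
£1905: same outcome either way → loss £0.
£1481: same outcome either way → loss £0.
£92: same outcome either way → loss £0.
£1323: truthful gives £25, deviation gives £0 → loss £25.
Maximum loss: £268.

£268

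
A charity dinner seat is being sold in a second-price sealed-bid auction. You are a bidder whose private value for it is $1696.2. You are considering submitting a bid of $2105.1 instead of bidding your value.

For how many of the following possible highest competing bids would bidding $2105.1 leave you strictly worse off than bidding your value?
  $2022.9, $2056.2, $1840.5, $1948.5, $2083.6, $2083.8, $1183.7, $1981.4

The deviation hurts exactly when the highest competing bid lies strictly between $1696.2 and $2105.1 — overbidding then wins at a price above your value.
$2022.9: inside the interval → strictly worse (loss $326.7).
$2056.2: inside the interval → strictly worse (loss $360).
$1840.5: inside the interval → strictly worse (loss $144.3).
$1948.5: inside the interval → strictly worse (loss $252.3).
$2083.6: inside the interval → strictly worse (loss $387.4).
$2083.8: inside the interval → strictly worse (loss $387.6).
$1183.7: below both → same outcome either way.
$1981.4: inside the interval → strictly worse (loss $285.2).
Count: 7.

7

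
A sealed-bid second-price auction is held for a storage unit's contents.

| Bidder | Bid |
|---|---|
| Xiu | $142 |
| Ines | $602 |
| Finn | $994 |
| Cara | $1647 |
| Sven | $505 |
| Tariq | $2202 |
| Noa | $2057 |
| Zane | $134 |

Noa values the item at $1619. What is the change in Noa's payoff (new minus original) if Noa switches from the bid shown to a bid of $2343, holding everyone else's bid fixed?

−$583

The highest bid among the other bidders is $2202; Noa's bid doesn't change that.
Original bid $2057: Noa is not highest (top rival bid is $2202); payoff $0.
Alternative bid $2343: Noa is highest, pays the top rival bid $2202; payoff $1619 − $2202 = −$583.
Change in payoff = −$583 − ($0) = −$583.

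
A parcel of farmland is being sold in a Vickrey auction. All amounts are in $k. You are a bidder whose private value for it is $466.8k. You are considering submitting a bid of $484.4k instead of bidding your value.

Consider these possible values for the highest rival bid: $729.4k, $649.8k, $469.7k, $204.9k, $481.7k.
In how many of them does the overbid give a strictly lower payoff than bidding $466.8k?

2

The deviation hurts exactly when the highest competing bid lies strictly between $466.8k and $484.4k — overbidding then wins at a price above your value.
$729.4k: above both → same outcome either way.
$649.8k: above both → same outcome either way.
$469.7k: inside the interval → strictly worse (loss $2.9k).
$204.9k: below both → same outcome either way.
$481.7k: inside the interval → strictly worse (loss $14.9k).
Count: 2.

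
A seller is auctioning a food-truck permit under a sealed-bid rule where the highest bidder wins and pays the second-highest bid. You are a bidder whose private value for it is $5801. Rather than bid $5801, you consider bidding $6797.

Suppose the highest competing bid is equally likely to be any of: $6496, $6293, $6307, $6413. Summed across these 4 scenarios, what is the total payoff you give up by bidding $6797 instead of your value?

$2305

The deviation costs you only when the competing bid falls strictly between $5801 and $6797; elsewhere both bids give the same outcome.
$6496: truthful payoff $0, deviation payoff −$695 → loss $695.
$6293: truthful payoff $0, deviation payoff −$492 → loss $492.
$6307: truthful payoff $0, deviation payoff −$506 → loss $506.
$6413: truthful payoff $0, deviation payoff −$612 → loss $612.
Total loss = $695 + $492 + $506 + $612 = $2305.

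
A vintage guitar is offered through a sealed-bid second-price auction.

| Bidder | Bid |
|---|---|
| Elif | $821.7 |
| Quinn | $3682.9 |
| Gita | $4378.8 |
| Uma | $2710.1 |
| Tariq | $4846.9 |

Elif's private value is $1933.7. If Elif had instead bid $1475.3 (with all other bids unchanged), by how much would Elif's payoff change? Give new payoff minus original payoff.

$0

The highest bid among the other bidders is $4846.9; Elif's bid doesn't change that.
Original bid $821.7: Elif is not highest (top rival bid is $4846.9); payoff $0.
Alternative bid $1475.3: Elif is not highest (top rival bid is $4846.9); payoff $0.
Change in payoff = $0 − ($0) = $0.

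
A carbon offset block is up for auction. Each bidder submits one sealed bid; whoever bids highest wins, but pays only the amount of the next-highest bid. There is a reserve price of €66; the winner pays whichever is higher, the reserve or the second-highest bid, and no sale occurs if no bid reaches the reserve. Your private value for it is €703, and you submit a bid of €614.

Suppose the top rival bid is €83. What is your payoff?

Your bid €614 is the highest and exceeds the reserve.
Price = max(second-highest bid, reserve) = max(€83, €66) = €83.
Payoff = €703 − €83 = €620.

€620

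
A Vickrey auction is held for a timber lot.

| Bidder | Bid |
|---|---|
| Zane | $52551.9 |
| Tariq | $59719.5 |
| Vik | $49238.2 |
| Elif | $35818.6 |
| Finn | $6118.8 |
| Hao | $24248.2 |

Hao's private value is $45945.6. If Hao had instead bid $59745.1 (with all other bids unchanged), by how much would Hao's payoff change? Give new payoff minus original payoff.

The highest bid among the other bidders is $59719.5; Hao's bid doesn't change that.
Original bid $24248.2: Hao is not highest (top rival bid is $59719.5); payoff $0.
Alternative bid $59745.1: Hao is highest, pays the top rival bid $59719.5; payoff $45945.6 − $59719.5 = −$13773.9.
Change in payoff = −$13773.9 − ($0) = −$13773.9.

−$13773.9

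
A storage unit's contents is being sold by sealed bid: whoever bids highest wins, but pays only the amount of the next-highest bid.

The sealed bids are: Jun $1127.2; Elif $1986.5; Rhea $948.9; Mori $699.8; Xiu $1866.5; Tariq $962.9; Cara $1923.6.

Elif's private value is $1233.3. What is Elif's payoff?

−$690.3

Highest bid: Elif at $1986.5, so Elif wins.
Second-highest bid: Cara at $1923.6 — that is the price the winner pays.
Elif's payoff = value − price = $1233.3 − $1923.6 = −$690.3.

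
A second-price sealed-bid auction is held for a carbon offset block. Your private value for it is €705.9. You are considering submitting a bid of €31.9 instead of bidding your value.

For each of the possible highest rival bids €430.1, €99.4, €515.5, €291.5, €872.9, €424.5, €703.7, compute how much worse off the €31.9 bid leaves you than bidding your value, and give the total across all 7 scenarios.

The deviation costs you only when the competing bid falls strictly between €31.9 and €705.9; elsewhere both bids give the same outcome.
€430.1: truthful payoff €275.8, deviation payoff €0 → loss €275.8.
€99.4: truthful payoff €606.5, deviation payoff €0 → loss €606.5.
€515.5: truthful payoff €190.4, deviation payoff €0 → loss €190.4.
€291.5: truthful payoff €414.4, deviation payoff €0 → loss €414.4.
€872.9: outcomes coincide → loss €0.
€424.5: truthful payoff €281.4, deviation payoff €0 → loss €281.4.
€703.7: truthful payoff €2.2, deviation payoff €0 → loss €2.2.
Total loss = €275.8 + €606.5 + €190.4 + €414.4 + €281.4 + €2.2 = €1770.7.

€1770.7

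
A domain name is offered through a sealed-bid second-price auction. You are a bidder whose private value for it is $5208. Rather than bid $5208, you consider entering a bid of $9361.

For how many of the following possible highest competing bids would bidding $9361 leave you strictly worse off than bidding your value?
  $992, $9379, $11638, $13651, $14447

The deviation hurts exactly when the highest competing bid lies strictly between $5208 and $9361 — overbidding then wins at a price above your value.
$992: below both → same outcome either way.
$9379: above both → same outcome either way.
$11638: above both → same outcome either way.
$13651: above both → same outcome either way.
$14447: above both → same outcome either way.
Count: 0.

0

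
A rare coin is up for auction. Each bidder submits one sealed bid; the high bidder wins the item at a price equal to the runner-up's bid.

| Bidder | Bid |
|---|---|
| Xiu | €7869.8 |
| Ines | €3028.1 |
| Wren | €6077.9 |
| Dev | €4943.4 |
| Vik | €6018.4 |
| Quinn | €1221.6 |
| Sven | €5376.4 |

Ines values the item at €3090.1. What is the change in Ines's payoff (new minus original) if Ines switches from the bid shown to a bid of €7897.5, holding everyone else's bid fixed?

The highest bid among the other bidders is €7869.8; Ines's bid doesn't change that.
Original bid €3028.1: Ines is not highest (top rival bid is €7869.8); payoff €0.
Alternative bid €7897.5: Ines is highest, pays the top rival bid €7869.8; payoff €3090.1 − €7869.8 = −€4779.7.
Change in payoff = −€4779.7 − (€0) = −€4779.7.

−€4779.7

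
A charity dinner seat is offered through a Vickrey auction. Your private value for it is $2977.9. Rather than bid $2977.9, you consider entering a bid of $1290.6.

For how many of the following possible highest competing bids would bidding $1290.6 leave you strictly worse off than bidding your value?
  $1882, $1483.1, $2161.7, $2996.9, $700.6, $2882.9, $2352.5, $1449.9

The deviation hurts exactly when the highest competing bid lies strictly between $1290.6 and $2977.9 — underbidding then forfeits a profitable win.
$1882: inside the interval → strictly worse (loss $1095.9).
$1483.1: inside the interval → strictly worse (loss $1494.8).
$2161.7: inside the interval → strictly worse (loss $816.2).
$2996.9: above both → same outcome either way.
$700.6: below both → same outcome either way.
$2882.9: inside the interval → strictly worse (loss $95).
$2352.5: inside the interval → strictly worse (loss $625.4).
$1449.9: inside the interval → strictly worse (loss $1528).
Count: 6.

6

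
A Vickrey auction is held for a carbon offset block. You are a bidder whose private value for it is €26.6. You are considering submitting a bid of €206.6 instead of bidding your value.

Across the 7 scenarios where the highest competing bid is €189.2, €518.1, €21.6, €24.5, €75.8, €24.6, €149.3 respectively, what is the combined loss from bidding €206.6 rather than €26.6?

The deviation costs you only when the competing bid falls strictly between €26.6 and €206.6; elsewhere both bids give the same outcome.
€189.2: truthful payoff €0, deviation payoff −€162.6 → loss €162.6.
€518.1: outcomes coincide → loss €0.
€21.6: outcomes coincide → loss €0.
€24.5: outcomes coincide → loss €0.
€75.8: truthful payoff €0, deviation payoff −€49.2 → loss €49.2.
€24.6: outcomes coincide → loss €0.
€149.3: truthful payoff €0, deviation payoff −€122.7 → loss €122.7.
Total loss = €162.6 + €49.2 + €122.7 = €334.5.

€334.5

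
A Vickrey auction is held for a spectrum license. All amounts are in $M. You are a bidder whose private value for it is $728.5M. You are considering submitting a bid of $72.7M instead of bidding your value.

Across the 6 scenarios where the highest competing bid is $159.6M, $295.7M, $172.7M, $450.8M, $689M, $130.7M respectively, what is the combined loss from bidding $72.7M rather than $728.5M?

The deviation costs you only when the competing bid falls strictly between $72.7M and $728.5M; elsewhere both bids give the same outcome.
$159.6M: truthful payoff $568.9M, deviation payoff $0M → loss $568.9M.
$295.7M: truthful payoff $432.8M, deviation payoff $0M → loss $432.8M.
$172.7M: truthful payoff $555.8M, deviation payoff $0M → loss $555.8M.
$450.8M: truthful payoff $277.7M, deviation payoff $0M → loss $277.7M.
$689M: truthful payoff $39.5M, deviation payoff $0M → loss $39.5M.
$130.7M: truthful payoff $597.8M, deviation payoff $0M → loss $597.8M.
Total loss = $568.9M + $432.8M + $555.8M + $277.7M + $39.5M + $597.8M = $2472.5M.

$2472.5M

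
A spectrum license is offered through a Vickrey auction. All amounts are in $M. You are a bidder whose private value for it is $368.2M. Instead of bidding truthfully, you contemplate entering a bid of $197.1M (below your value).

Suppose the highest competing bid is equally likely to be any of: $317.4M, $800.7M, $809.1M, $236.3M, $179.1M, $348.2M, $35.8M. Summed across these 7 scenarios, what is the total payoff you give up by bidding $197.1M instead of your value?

The deviation costs you only when the competing bid falls strictly between $197.1M and $368.2M; elsewhere both bids give the same outcome.
$317.4M: truthful payoff $50.8M, deviation payoff $0M → loss $50.8M.
$800.7M: outcomes coincide → loss $0M.
$809.1M: outcomes coincide → loss $0M.
$236.3M: truthful payoff $131.9M, deviation payoff $0M → loss $131.9M.
$179.1M: outcomes coincide → loss $0M.
$348.2M: truthful payoff $20M, deviation payoff $0M → loss $20M.
$35.8M: outcomes coincide → loss $0M.
Total loss = $50.8M + $131.9M + $20M = $202.7M.

$202.7M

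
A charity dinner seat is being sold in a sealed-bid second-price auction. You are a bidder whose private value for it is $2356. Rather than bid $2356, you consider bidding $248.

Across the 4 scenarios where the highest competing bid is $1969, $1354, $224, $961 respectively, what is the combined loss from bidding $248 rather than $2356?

$2784

The deviation costs you only when the competing bid falls strictly between $248 and $2356; elsewhere both bids give the same outcome.
$1969: truthful payoff $387, deviation payoff $0 → loss $387.
$1354: truthful payoff $1002, deviation payoff $0 → loss $1002.
$224: outcomes coincide → loss $0.
$961: truthful payoff $1395, deviation payoff $0 → loss $1395.
Total loss = $387 + $1002 + $1395 = $2784.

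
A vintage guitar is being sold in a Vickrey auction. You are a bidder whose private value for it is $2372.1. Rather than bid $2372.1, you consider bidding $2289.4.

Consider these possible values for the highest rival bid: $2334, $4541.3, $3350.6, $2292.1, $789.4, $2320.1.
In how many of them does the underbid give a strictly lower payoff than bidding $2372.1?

3

The deviation hurts exactly when the highest competing bid lies strictly between $2289.4 and $2372.1 — underbidding then forfeits a profitable win.
$2334: inside the interval → strictly worse (loss $38.1).
$4541.3: above both → same outcome either way.
$3350.6: above both → same outcome either way.
$2292.1: inside the interval → strictly worse (loss $80).
$789.4: below both → same outcome either way.
$2320.1: inside the interval → strictly worse (loss $52).
Count: 3.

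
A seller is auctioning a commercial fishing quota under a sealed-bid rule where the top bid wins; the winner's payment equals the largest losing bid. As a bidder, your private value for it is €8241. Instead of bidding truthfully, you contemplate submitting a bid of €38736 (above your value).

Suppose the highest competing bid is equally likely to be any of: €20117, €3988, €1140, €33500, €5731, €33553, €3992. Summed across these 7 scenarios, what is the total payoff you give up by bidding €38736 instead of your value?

€62447

The deviation costs you only when the competing bid falls strictly between €8241 and €38736; elsewhere both bids give the same outcome.
€20117: truthful payoff €0, deviation payoff −€11876 → loss €11876.
€3988: outcomes coincide → loss €0.
€1140: outcomes coincide → loss €0.
€33500: truthful payoff €0, deviation payoff −€25259 → loss €25259.
€5731: outcomes coincide → loss €0.
€33553: truthful payoff €0, deviation payoff −€25312 → loss €25312.
€3992: outcomes coincide → loss €0.
Total loss = €11876 + €25259 + €25312 = €62447.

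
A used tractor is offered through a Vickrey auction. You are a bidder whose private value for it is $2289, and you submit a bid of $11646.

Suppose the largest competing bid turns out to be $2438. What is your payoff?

−$149

Your bid $11646 exceeds the highest competing bid $2438, so you win.
In a second-price auction the winner pays the second-highest bid, $2438.
Payoff = value − price = $2289 − $2438 = −$149.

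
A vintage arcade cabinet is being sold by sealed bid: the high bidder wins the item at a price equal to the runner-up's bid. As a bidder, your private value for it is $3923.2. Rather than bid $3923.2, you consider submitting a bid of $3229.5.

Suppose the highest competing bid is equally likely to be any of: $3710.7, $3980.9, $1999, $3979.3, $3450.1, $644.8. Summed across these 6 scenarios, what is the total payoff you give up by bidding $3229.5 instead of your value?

The deviation costs you only when the competing bid falls strictly between $3229.5 and $3923.2; elsewhere both bids give the same outcome.
$3710.7: truthful payoff $212.5, deviation payoff $0 → loss $212.5.
$3980.9: outcomes coincide → loss $0.
$1999: outcomes coincide → loss $0.
$3979.3: outcomes coincide → loss $0.
$3450.1: truthful payoff $473.1, deviation payoff $0 → loss $473.1.
$644.8: outcomes coincide → loss $0.
Total loss = $212.5 + $473.1 = $685.6.
In a second-price auction your bid sets only whether you win, not what you pay, so bidding your true value is weakly dominant.

$685.6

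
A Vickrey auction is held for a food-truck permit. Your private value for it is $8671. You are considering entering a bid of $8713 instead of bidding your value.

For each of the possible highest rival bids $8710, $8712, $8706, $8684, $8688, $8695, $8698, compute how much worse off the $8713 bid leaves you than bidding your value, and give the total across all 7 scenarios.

The deviation costs you only when the competing bid falls strictly between $8671 and $8713; elsewhere both bids give the same outcome.
$8710: truthful payoff $0, deviation payoff −$39 → loss $39.
$8712: truthful payoff $0, deviation payoff −$41 → loss $41.
$8706: truthful payoff $0, deviation payoff −$35 → loss $35.
$8684: truthful payoff $0, deviation payoff −$13 → loss $13.
$8688: truthful payoff $0, deviation payoff −$17 → loss $17.
$8695: truthful payoff $0, deviation payoff −$24 → loss $24.
$8698: truthful payoff $0, deviation payoff −$27 → loss $27.
Total loss = $39 + $41 + $35 + $13 + $17 + $24 + $27 = $196.
Truthful bidding weakly dominates here: raising your bid can only win items priced above your value, and lowering it can only forfeit items priced below.

$196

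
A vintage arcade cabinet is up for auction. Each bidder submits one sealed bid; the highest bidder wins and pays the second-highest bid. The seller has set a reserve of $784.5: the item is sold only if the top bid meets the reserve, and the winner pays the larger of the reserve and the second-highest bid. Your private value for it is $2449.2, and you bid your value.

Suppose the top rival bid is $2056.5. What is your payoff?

Your bid $2449.2 is the highest and exceeds the reserve.
Price = max(second-highest bid, reserve) = max($2056.5, $784.5) = $2056.5.
Payoff = $2449.2 − $2056.5 = $392.7.

$392.7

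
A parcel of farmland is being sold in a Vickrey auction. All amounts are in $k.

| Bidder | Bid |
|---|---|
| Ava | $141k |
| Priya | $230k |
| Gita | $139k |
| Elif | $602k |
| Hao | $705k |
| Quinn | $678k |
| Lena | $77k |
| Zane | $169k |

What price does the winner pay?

$678k

Highest bid: Hao at $705k, so Hao wins.
Second-highest bid: Quinn at $678k — that is the price the winner pays.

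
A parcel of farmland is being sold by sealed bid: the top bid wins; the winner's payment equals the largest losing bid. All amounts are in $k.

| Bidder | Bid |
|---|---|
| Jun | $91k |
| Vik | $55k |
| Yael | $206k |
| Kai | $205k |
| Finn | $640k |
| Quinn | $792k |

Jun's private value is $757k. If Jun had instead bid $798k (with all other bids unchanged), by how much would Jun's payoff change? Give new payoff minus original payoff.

The highest bid among the other bidders is $792k; Jun's bid doesn't change that.
Original bid $91k: Jun is not highest (top rival bid is $792k); payoff $0k.
Alternative bid $798k: Jun is highest, pays the top rival bid $792k; payoff $757k − $792k = −$35k.
Change in payoff = −$35k − ($0k) = −$35k.

−$35k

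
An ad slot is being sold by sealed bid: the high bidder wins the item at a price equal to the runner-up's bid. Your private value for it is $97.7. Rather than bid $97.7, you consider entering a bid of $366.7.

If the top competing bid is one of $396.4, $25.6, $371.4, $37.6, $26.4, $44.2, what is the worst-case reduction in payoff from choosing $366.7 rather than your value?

$396.4: same outcome either way → loss $0.
$25.6: same outcome either way → loss $0.
$371.4: same outcome either way → loss $0.
$37.6: same outcome either way → loss $0.
$26.4: same outcome either way → loss $0.
$44.2: same outcome either way → loss $0.
Maximum loss: $0.

$0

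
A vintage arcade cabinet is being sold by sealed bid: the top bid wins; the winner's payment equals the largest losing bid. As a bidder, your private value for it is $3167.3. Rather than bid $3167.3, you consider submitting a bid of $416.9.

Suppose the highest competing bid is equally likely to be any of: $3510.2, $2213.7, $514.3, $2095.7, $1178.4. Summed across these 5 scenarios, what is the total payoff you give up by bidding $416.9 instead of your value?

$6667.1

The deviation costs you only when the competing bid falls strictly between $416.9 and $3167.3; elsewhere both bids give the same outcome.
$3510.2: outcomes coincide → loss $0.
$2213.7: truthful payoff $953.6, deviation payoff $0 → loss $953.6.
$514.3: truthful payoff $2653, deviation payoff $0 → loss $2653.
$2095.7: truthful payoff $1071.6, deviation payoff $0 → loss $1071.6.
$1178.4: truthful payoff $1988.9, deviation payoff $0 → loss $1988.9.
Total loss = $953.6 + $2653 + $1071.6 + $1988.9 = $6667.1.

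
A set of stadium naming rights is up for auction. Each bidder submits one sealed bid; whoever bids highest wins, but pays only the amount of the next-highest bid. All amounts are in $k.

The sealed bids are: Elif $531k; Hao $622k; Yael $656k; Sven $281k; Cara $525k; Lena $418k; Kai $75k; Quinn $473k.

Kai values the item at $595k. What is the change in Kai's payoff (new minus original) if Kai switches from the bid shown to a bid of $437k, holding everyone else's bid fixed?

$0k

The highest bid among the other bidders is $656k; Kai's bid doesn't change that.
Original bid $75k: Kai is not highest (top rival bid is $656k); payoff $0k.
Alternative bid $437k: Kai is not highest (top rival bid is $656k); payoff $0k.
Change in payoff = $0k − ($0k) = $0k.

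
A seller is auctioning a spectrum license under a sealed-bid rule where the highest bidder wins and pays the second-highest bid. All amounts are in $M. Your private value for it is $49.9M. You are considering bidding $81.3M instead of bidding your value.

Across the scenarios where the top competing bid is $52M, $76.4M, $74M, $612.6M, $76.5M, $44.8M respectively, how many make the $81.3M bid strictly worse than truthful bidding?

The deviation hurts exactly when the highest competing bid lies strictly between $49.9M and $81.3M — overbidding then wins at a price above your value.
$52M: inside the interval → strictly worse (loss $2.1M).
$76.4M: inside the interval → strictly worse (loss $26.5M).
$74M: inside the interval → strictly worse (loss $24.1M).
$612.6M: above both → same outcome either way.
$76.5M: inside the interval → strictly worse (loss $26.6M).
$44.8M: below both → same outcome either way.
Count: 4.

4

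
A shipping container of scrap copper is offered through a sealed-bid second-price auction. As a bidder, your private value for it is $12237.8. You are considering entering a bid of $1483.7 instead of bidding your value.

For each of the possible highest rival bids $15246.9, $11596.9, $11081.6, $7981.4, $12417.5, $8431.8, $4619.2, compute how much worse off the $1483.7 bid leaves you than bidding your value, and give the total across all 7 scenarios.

The deviation costs you only when the competing bid falls strictly between $1483.7 and $12237.8; elsewhere both bids give the same outcome.
$15246.9: outcomes coincide → loss $0.
$11596.9: truthful payoff $640.9, deviation payoff $0 → loss $640.9.
$11081.6: truthful payoff $1156.2, deviation payoff $0 → loss $1156.2.
$7981.4: truthful payoff $4256.4, deviation payoff $0 → loss $4256.4.
$12417.5: outcomes coincide → loss $0.
$8431.8: truthful payoff $3806, deviation payoff $0 → loss $3806.
$4619.2: truthful payoff $7618.6, deviation payoff $0 → loss $7618.6.
Total loss = $640.9 + $1156.2 + $4256.4 + $3806 + $7618.6 = $17478.1.

$17478.1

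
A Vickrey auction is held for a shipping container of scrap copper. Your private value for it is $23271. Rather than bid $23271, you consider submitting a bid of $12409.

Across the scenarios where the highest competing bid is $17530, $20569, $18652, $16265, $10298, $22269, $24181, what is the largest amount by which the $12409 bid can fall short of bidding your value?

$17530: truthful gives $5741, deviation gives $0 → loss $5741.
$20569: truthful gives $2702, deviation gives $0 → loss $2702.
$18652: truthful gives $4619, deviation gives $0 → loss $4619.
$16265: truthful gives $7006, deviation gives $0 → loss $7006.
$10298: same outcome either way → loss $0.
$22269: truthful gives $1002, deviation gives $0 → loss $1002.
$24181: same outcome either way → loss $0.
Maximum loss: $7006.

$7006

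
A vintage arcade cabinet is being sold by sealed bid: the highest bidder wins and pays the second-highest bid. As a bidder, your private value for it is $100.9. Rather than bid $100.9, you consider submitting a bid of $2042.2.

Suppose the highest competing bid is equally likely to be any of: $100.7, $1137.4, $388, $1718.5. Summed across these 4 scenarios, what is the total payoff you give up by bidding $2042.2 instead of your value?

$2941.2

The deviation costs you only when the competing bid falls strictly between $100.9 and $2042.2; elsewhere both bids give the same outcome.
$100.7: outcomes coincide → loss $0.
$1137.4: truthful payoff $0, deviation payoff −$1036.5 → loss $1036.5.
$388: truthful payoff $0, deviation payoff −$287.1 → loss $287.1.
$1718.5: truthful payoff $0, deviation payoff −$1617.6 → loss $1617.6.
Total loss = $1036.5 + $287.1 + $1617.6 = $2941.2.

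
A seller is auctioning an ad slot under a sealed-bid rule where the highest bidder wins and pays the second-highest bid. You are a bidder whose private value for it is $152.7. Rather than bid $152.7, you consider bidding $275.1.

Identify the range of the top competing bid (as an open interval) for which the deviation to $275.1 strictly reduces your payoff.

($152.7, $275.1)

If the competing bid is below $152.7, both bids win at the same price — no difference.
If it is above $275.1, both bids lose — no difference.
If it lies strictly between $152.7 and $275.1, bidding your value loses (payoff 0) while bidding $275.1 wins at a price above your value (payoff negative).
So the deviation strictly hurts on the open interval ($152.7, $275.1).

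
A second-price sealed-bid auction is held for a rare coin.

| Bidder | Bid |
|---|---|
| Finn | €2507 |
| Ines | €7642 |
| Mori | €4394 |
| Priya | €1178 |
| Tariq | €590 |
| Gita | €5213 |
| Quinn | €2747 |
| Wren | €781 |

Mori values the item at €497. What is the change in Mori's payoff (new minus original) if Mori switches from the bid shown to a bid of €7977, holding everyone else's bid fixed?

−€7145

The highest bid among the other bidders is €7642; Mori's bid doesn't change that.
Original bid €4394: Mori is not highest (top rival bid is €7642); payoff €0.
Alternative bid €7977: Mori is highest, pays the top rival bid €7642; payoff €497 − €7642 = −€7145.
Change in payoff = −€7145 − (€0) = −€7145.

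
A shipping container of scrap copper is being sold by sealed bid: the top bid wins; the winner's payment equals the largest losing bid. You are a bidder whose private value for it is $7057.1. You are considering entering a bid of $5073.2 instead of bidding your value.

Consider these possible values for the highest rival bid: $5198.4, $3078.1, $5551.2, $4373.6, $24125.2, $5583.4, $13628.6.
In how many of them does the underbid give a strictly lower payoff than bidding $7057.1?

3

The deviation hurts exactly when the highest competing bid lies strictly between $5073.2 and $7057.1 — underbidding then forfeits a profitable win.
$5198.4: inside the interval → strictly worse (loss $1858.7).
$3078.1: below both → same outcome either way.
$5551.2: inside the interval → strictly worse (loss $1505.9).
$4373.6: below both → same outcome either way.
$24125.2: above both → same outcome either way.
$5583.4: inside the interval → strictly worse (loss $1473.7).
$13628.6: above both → same outcome either way.
Count: 3.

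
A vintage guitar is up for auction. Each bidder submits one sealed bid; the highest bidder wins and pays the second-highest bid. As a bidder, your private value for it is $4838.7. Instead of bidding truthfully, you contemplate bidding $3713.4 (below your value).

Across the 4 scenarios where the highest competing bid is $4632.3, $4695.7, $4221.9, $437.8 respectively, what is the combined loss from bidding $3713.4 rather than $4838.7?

The deviation costs you only when the competing bid falls strictly between $3713.4 and $4838.7; elsewhere both bids give the same outcome.
$4632.3: truthful payoff $206.4, deviation payoff $0 → loss $206.4.
$4695.7: truthful payoff $143, deviation payoff $0 → loss $143.
$4221.9: truthful payoff $616.8, deviation payoff $0 → loss $616.8.
$437.8: outcomes coincide → loss $0.
Total loss = $206.4 + $143 + $616.8 = $966.2.

$966.2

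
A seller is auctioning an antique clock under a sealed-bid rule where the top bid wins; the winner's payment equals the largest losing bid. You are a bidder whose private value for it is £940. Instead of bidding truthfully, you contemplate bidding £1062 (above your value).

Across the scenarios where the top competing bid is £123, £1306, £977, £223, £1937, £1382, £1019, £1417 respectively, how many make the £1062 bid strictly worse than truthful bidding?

The deviation hurts exactly when the highest competing bid lies strictly between £940 and £1062 — overbidding then wins at a price above your value.
£123: below both → same outcome either way.
£1306: above both → same outcome either way.
£977: inside the interval → strictly worse (loss £37).
£223: below both → same outcome either way.
£1937: above both → same outcome either way.
£1382: above both → same outcome either way.
£1019: inside the interval → strictly worse (loss £79).
£1417: above both → same outcome either way.
Count: 2.

2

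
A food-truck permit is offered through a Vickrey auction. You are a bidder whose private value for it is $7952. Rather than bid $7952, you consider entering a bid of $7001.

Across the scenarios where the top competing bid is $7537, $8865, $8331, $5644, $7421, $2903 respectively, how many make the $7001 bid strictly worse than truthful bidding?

The deviation hurts exactly when the highest competing bid lies strictly between $7001 and $7952 — underbidding then forfeits a profitable win.
$7537: inside the interval → strictly worse (loss $415).
$8865: above both → same outcome either way.
$8331: above both → same outcome either way.
$5644: below both → same outcome either way.
$7421: inside the interval → strictly worse (loss $531).
$2903: below both → same outcome either way.
Count: 2.

2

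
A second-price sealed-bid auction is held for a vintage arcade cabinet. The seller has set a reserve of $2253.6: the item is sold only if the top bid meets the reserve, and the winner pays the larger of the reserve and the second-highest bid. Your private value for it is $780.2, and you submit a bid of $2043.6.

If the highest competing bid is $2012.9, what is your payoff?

$0

Your bid $2043.6 is the highest bid but falls below the reserve $2253.6, so the item goes unsold. Payoff $0.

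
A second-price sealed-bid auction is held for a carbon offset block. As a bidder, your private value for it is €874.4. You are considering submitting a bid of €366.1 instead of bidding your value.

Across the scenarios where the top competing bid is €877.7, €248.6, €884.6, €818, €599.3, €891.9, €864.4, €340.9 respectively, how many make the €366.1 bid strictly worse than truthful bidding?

3

The deviation hurts exactly when the highest competing bid lies strictly between €366.1 and €874.4 — underbidding then forfeits a profitable win.
€877.7: above both → same outcome either way.
€248.6: below both → same outcome either way.
€884.6: above both → same outcome either way.
€818: inside the interval → strictly worse (loss €56.4).
€599.3: inside the interval → strictly worse (loss €275.1).
€891.9: above both → same outcome either way.
€864.4: inside the interval → strictly worse (loss €10).
€340.9: below both → same outcome either way.
Count: 3.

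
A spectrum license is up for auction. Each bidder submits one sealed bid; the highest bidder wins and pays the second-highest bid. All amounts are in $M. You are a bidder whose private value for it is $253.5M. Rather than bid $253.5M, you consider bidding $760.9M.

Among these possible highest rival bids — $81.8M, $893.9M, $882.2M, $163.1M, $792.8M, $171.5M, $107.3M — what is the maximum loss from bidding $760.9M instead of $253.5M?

$0M

$81.8M: same outcome either way → loss $0M.
$893.9M: same outcome either way → loss $0M.
$882.2M: same outcome either way → loss $0M.
$163.1M: same outcome either way → loss $0M.
$792.8M: same outcome either way → loss $0M.
$171.5M: same outcome either way → loss $0M.
$107.3M: same outcome either way → loss $0M.
Maximum loss: $0M.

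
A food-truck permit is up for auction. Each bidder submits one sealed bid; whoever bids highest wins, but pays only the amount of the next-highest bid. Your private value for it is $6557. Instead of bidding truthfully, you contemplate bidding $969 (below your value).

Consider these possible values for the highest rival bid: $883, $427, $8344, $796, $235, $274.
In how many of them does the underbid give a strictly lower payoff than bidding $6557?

0

The deviation hurts exactly when the highest competing bid lies strictly between $969 and $6557 — underbidding then forfeits a profitable win.
$883: below both → same outcome either way.
$427: below both → same outcome either way.
$8344: above both → same outcome either way.
$796: below both → same outcome either way.
$235: below both → same outcome either way.
$274: below both → same outcome either way.
Count: 0.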